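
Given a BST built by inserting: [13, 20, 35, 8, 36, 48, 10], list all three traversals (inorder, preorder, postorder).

Tree insertion order: [13, 20, 35, 8, 36, 48, 10]
Tree (level-order array): [13, 8, 20, None, 10, None, 35, None, None, None, 36, None, 48]
Inorder (L, root, R): [8, 10, 13, 20, 35, 36, 48]
Preorder (root, L, R): [13, 8, 10, 20, 35, 36, 48]
Postorder (L, R, root): [10, 8, 48, 36, 35, 20, 13]


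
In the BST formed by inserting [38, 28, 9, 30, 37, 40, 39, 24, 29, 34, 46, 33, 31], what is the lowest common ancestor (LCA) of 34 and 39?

Tree insertion order: [38, 28, 9, 30, 37, 40, 39, 24, 29, 34, 46, 33, 31]
Tree (level-order array): [38, 28, 40, 9, 30, 39, 46, None, 24, 29, 37, None, None, None, None, None, None, None, None, 34, None, 33, None, 31]
In a BST, the LCA of p=34, q=39 is the first node v on the
root-to-leaf path with p <= v <= q (go left if both < v, right if both > v).
Walk from root:
  at 38: 34 <= 38 <= 39, this is the LCA
LCA = 38


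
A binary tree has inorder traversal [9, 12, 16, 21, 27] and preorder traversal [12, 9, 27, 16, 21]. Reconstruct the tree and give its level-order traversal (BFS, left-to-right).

Inorder:  [9, 12, 16, 21, 27]
Preorder: [12, 9, 27, 16, 21]
Algorithm: preorder visits root first, so consume preorder in order;
for each root, split the current inorder slice at that value into
left-subtree inorder and right-subtree inorder, then recurse.
Recursive splits:
  root=12; inorder splits into left=[9], right=[16, 21, 27]
  root=9; inorder splits into left=[], right=[]
  root=27; inorder splits into left=[16, 21], right=[]
  root=16; inorder splits into left=[], right=[21]
  root=21; inorder splits into left=[], right=[]
Reconstructed level-order: [12, 9, 27, 16, 21]


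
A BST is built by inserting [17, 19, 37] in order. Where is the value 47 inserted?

Starting tree (level order): [17, None, 19, None, 37]
Insertion path: 17 -> 19 -> 37
Result: insert 47 as right child of 37
Final tree (level order): [17, None, 19, None, 37, None, 47]


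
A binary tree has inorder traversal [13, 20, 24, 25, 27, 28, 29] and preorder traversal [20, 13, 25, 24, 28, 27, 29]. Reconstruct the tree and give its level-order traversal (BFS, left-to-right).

Inorder:  [13, 20, 24, 25, 27, 28, 29]
Preorder: [20, 13, 25, 24, 28, 27, 29]
Algorithm: preorder visits root first, so consume preorder in order;
for each root, split the current inorder slice at that value into
left-subtree inorder and right-subtree inorder, then recurse.
Recursive splits:
  root=20; inorder splits into left=[13], right=[24, 25, 27, 28, 29]
  root=13; inorder splits into left=[], right=[]
  root=25; inorder splits into left=[24], right=[27, 28, 29]
  root=24; inorder splits into left=[], right=[]
  root=28; inorder splits into left=[27], right=[29]
  root=27; inorder splits into left=[], right=[]
  root=29; inorder splits into left=[], right=[]
Reconstructed level-order: [20, 13, 25, 24, 28, 27, 29]


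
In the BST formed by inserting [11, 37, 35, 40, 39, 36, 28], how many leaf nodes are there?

Tree built from: [11, 37, 35, 40, 39, 36, 28]
Tree (level-order array): [11, None, 37, 35, 40, 28, 36, 39]
Rule: A leaf has 0 children.
Per-node child counts:
  node 11: 1 child(ren)
  node 37: 2 child(ren)
  node 35: 2 child(ren)
  node 28: 0 child(ren)
  node 36: 0 child(ren)
  node 40: 1 child(ren)
  node 39: 0 child(ren)
Matching nodes: [28, 36, 39]
Count of leaf nodes: 3


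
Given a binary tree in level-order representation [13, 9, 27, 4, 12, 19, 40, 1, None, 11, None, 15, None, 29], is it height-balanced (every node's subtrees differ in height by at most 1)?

Tree (level-order array): [13, 9, 27, 4, 12, 19, 40, 1, None, 11, None, 15, None, 29]
Definition: a tree is height-balanced if, at every node, |h(left) - h(right)| <= 1 (empty subtree has height -1).
Bottom-up per-node check:
  node 1: h_left=-1, h_right=-1, diff=0 [OK], height=0
  node 4: h_left=0, h_right=-1, diff=1 [OK], height=1
  node 11: h_left=-1, h_right=-1, diff=0 [OK], height=0
  node 12: h_left=0, h_right=-1, diff=1 [OK], height=1
  node 9: h_left=1, h_right=1, diff=0 [OK], height=2
  node 15: h_left=-1, h_right=-1, diff=0 [OK], height=0
  node 19: h_left=0, h_right=-1, diff=1 [OK], height=1
  node 29: h_left=-1, h_right=-1, diff=0 [OK], height=0
  node 40: h_left=0, h_right=-1, diff=1 [OK], height=1
  node 27: h_left=1, h_right=1, diff=0 [OK], height=2
  node 13: h_left=2, h_right=2, diff=0 [OK], height=3
All nodes satisfy the balance condition.
Result: Balanced


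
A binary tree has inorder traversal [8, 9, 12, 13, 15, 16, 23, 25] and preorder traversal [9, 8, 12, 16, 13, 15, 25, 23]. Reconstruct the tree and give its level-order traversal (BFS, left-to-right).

Inorder:  [8, 9, 12, 13, 15, 16, 23, 25]
Preorder: [9, 8, 12, 16, 13, 15, 25, 23]
Algorithm: preorder visits root first, so consume preorder in order;
for each root, split the current inorder slice at that value into
left-subtree inorder and right-subtree inorder, then recurse.
Recursive splits:
  root=9; inorder splits into left=[8], right=[12, 13, 15, 16, 23, 25]
  root=8; inorder splits into left=[], right=[]
  root=12; inorder splits into left=[], right=[13, 15, 16, 23, 25]
  root=16; inorder splits into left=[13, 15], right=[23, 25]
  root=13; inorder splits into left=[], right=[15]
  root=15; inorder splits into left=[], right=[]
  root=25; inorder splits into left=[23], right=[]
  root=23; inorder splits into left=[], right=[]
Reconstructed level-order: [9, 8, 12, 16, 13, 25, 15, 23]


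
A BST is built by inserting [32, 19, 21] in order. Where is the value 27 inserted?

Starting tree (level order): [32, 19, None, None, 21]
Insertion path: 32 -> 19 -> 21
Result: insert 27 as right child of 21
Final tree (level order): [32, 19, None, None, 21, None, 27]


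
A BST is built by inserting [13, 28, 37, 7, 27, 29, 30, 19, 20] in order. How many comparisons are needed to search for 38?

Search path for 38: 13 -> 28 -> 37
Found: False
Comparisons: 3


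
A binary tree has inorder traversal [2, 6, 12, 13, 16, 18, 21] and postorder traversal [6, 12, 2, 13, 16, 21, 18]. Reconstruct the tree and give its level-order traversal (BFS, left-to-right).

Inorder:   [2, 6, 12, 13, 16, 18, 21]
Postorder: [6, 12, 2, 13, 16, 21, 18]
Algorithm: postorder visits root last, so walk postorder right-to-left;
each value is the root of the current inorder slice — split it at that
value, recurse on the right subtree first, then the left.
Recursive splits:
  root=18; inorder splits into left=[2, 6, 12, 13, 16], right=[21]
  root=21; inorder splits into left=[], right=[]
  root=16; inorder splits into left=[2, 6, 12, 13], right=[]
  root=13; inorder splits into left=[2, 6, 12], right=[]
  root=2; inorder splits into left=[], right=[6, 12]
  root=12; inorder splits into left=[6], right=[]
  root=6; inorder splits into left=[], right=[]
Reconstructed level-order: [18, 16, 21, 13, 2, 12, 6]


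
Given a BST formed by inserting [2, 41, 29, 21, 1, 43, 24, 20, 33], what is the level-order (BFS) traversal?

Tree insertion order: [2, 41, 29, 21, 1, 43, 24, 20, 33]
Tree (level-order array): [2, 1, 41, None, None, 29, 43, 21, 33, None, None, 20, 24]
BFS from the root, enqueuing left then right child of each popped node:
  queue [2] -> pop 2, enqueue [1, 41], visited so far: [2]
  queue [1, 41] -> pop 1, enqueue [none], visited so far: [2, 1]
  queue [41] -> pop 41, enqueue [29, 43], visited so far: [2, 1, 41]
  queue [29, 43] -> pop 29, enqueue [21, 33], visited so far: [2, 1, 41, 29]
  queue [43, 21, 33] -> pop 43, enqueue [none], visited so far: [2, 1, 41, 29, 43]
  queue [21, 33] -> pop 21, enqueue [20, 24], visited so far: [2, 1, 41, 29, 43, 21]
  queue [33, 20, 24] -> pop 33, enqueue [none], visited so far: [2, 1, 41, 29, 43, 21, 33]
  queue [20, 24] -> pop 20, enqueue [none], visited so far: [2, 1, 41, 29, 43, 21, 33, 20]
  queue [24] -> pop 24, enqueue [none], visited so far: [2, 1, 41, 29, 43, 21, 33, 20, 24]
Result: [2, 1, 41, 29, 43, 21, 33, 20, 24]


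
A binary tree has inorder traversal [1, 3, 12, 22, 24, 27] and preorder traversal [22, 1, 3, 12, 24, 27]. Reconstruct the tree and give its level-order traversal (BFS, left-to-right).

Inorder:  [1, 3, 12, 22, 24, 27]
Preorder: [22, 1, 3, 12, 24, 27]
Algorithm: preorder visits root first, so consume preorder in order;
for each root, split the current inorder slice at that value into
left-subtree inorder and right-subtree inorder, then recurse.
Recursive splits:
  root=22; inorder splits into left=[1, 3, 12], right=[24, 27]
  root=1; inorder splits into left=[], right=[3, 12]
  root=3; inorder splits into left=[], right=[12]
  root=12; inorder splits into left=[], right=[]
  root=24; inorder splits into left=[], right=[27]
  root=27; inorder splits into left=[], right=[]
Reconstructed level-order: [22, 1, 24, 3, 27, 12]


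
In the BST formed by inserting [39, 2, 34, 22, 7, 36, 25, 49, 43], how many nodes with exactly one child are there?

Tree built from: [39, 2, 34, 22, 7, 36, 25, 49, 43]
Tree (level-order array): [39, 2, 49, None, 34, 43, None, 22, 36, None, None, 7, 25]
Rule: These are nodes with exactly 1 non-null child.
Per-node child counts:
  node 39: 2 child(ren)
  node 2: 1 child(ren)
  node 34: 2 child(ren)
  node 22: 2 child(ren)
  node 7: 0 child(ren)
  node 25: 0 child(ren)
  node 36: 0 child(ren)
  node 49: 1 child(ren)
  node 43: 0 child(ren)
Matching nodes: [2, 49]
Count of nodes with exactly one child: 2


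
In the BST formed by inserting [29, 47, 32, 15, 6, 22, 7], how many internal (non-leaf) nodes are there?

Tree built from: [29, 47, 32, 15, 6, 22, 7]
Tree (level-order array): [29, 15, 47, 6, 22, 32, None, None, 7]
Rule: An internal node has at least one child.
Per-node child counts:
  node 29: 2 child(ren)
  node 15: 2 child(ren)
  node 6: 1 child(ren)
  node 7: 0 child(ren)
  node 22: 0 child(ren)
  node 47: 1 child(ren)
  node 32: 0 child(ren)
Matching nodes: [29, 15, 6, 47]
Count of internal (non-leaf) nodes: 4


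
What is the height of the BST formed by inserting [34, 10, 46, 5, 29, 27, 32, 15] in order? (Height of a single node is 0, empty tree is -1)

Insertion order: [34, 10, 46, 5, 29, 27, 32, 15]
Tree (level-order array): [34, 10, 46, 5, 29, None, None, None, None, 27, 32, 15]
Compute height bottom-up (empty subtree = -1):
  height(5) = 1 + max(-1, -1) = 0
  height(15) = 1 + max(-1, -1) = 0
  height(27) = 1 + max(0, -1) = 1
  height(32) = 1 + max(-1, -1) = 0
  height(29) = 1 + max(1, 0) = 2
  height(10) = 1 + max(0, 2) = 3
  height(46) = 1 + max(-1, -1) = 0
  height(34) = 1 + max(3, 0) = 4
Height = 4


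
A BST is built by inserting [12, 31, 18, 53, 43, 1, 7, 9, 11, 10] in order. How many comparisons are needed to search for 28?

Search path for 28: 12 -> 31 -> 18
Found: False
Comparisons: 3


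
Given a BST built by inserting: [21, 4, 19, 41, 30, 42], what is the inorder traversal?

Tree insertion order: [21, 4, 19, 41, 30, 42]
Tree (level-order array): [21, 4, 41, None, 19, 30, 42]
Inorder traversal: [4, 19, 21, 30, 41, 42]


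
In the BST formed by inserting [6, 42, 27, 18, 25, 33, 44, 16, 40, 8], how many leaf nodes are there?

Tree built from: [6, 42, 27, 18, 25, 33, 44, 16, 40, 8]
Tree (level-order array): [6, None, 42, 27, 44, 18, 33, None, None, 16, 25, None, 40, 8]
Rule: A leaf has 0 children.
Per-node child counts:
  node 6: 1 child(ren)
  node 42: 2 child(ren)
  node 27: 2 child(ren)
  node 18: 2 child(ren)
  node 16: 1 child(ren)
  node 8: 0 child(ren)
  node 25: 0 child(ren)
  node 33: 1 child(ren)
  node 40: 0 child(ren)
  node 44: 0 child(ren)
Matching nodes: [8, 25, 40, 44]
Count of leaf nodes: 4


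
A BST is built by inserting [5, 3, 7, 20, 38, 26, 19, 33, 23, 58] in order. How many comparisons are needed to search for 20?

Search path for 20: 5 -> 7 -> 20
Found: True
Comparisons: 3


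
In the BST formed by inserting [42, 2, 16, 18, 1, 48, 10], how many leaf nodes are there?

Tree built from: [42, 2, 16, 18, 1, 48, 10]
Tree (level-order array): [42, 2, 48, 1, 16, None, None, None, None, 10, 18]
Rule: A leaf has 0 children.
Per-node child counts:
  node 42: 2 child(ren)
  node 2: 2 child(ren)
  node 1: 0 child(ren)
  node 16: 2 child(ren)
  node 10: 0 child(ren)
  node 18: 0 child(ren)
  node 48: 0 child(ren)
Matching nodes: [1, 10, 18, 48]
Count of leaf nodes: 4


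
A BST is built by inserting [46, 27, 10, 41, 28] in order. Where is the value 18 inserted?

Starting tree (level order): [46, 27, None, 10, 41, None, None, 28]
Insertion path: 46 -> 27 -> 10
Result: insert 18 as right child of 10
Final tree (level order): [46, 27, None, 10, 41, None, 18, 28]


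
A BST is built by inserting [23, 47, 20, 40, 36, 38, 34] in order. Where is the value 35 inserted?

Starting tree (level order): [23, 20, 47, None, None, 40, None, 36, None, 34, 38]
Insertion path: 23 -> 47 -> 40 -> 36 -> 34
Result: insert 35 as right child of 34
Final tree (level order): [23, 20, 47, None, None, 40, None, 36, None, 34, 38, None, 35]


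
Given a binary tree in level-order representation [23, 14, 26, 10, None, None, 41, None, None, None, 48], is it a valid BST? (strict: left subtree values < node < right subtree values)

Level-order array: [23, 14, 26, 10, None, None, 41, None, None, None, 48]
Validate using subtree bounds (lo, hi): at each node, require lo < value < hi,
then recurse left with hi=value and right with lo=value.
Preorder trace (stopping at first violation):
  at node 23 with bounds (-inf, +inf): OK
  at node 14 with bounds (-inf, 23): OK
  at node 10 with bounds (-inf, 14): OK
  at node 26 with bounds (23, +inf): OK
  at node 41 with bounds (26, +inf): OK
  at node 48 with bounds (41, +inf): OK
No violation found at any node.
Result: Valid BST


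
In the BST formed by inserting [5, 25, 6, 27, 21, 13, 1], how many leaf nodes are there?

Tree built from: [5, 25, 6, 27, 21, 13, 1]
Tree (level-order array): [5, 1, 25, None, None, 6, 27, None, 21, None, None, 13]
Rule: A leaf has 0 children.
Per-node child counts:
  node 5: 2 child(ren)
  node 1: 0 child(ren)
  node 25: 2 child(ren)
  node 6: 1 child(ren)
  node 21: 1 child(ren)
  node 13: 0 child(ren)
  node 27: 0 child(ren)
Matching nodes: [1, 13, 27]
Count of leaf nodes: 3


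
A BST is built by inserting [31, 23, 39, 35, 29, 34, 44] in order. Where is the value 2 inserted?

Starting tree (level order): [31, 23, 39, None, 29, 35, 44, None, None, 34]
Insertion path: 31 -> 23
Result: insert 2 as left child of 23
Final tree (level order): [31, 23, 39, 2, 29, 35, 44, None, None, None, None, 34]


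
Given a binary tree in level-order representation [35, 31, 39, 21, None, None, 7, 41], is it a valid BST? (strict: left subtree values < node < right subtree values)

Level-order array: [35, 31, 39, 21, None, None, 7, 41]
Validate using subtree bounds (lo, hi): at each node, require lo < value < hi,
then recurse left with hi=value and right with lo=value.
Preorder trace (stopping at first violation):
  at node 35 with bounds (-inf, +inf): OK
  at node 31 with bounds (-inf, 35): OK
  at node 21 with bounds (-inf, 31): OK
  at node 41 with bounds (-inf, 21): VIOLATION
Node 41 violates its bound: not (-inf < 41 < 21).
Result: Not a valid BST


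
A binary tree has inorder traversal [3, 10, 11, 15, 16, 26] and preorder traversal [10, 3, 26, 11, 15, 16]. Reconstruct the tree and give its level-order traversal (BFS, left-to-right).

Inorder:  [3, 10, 11, 15, 16, 26]
Preorder: [10, 3, 26, 11, 15, 16]
Algorithm: preorder visits root first, so consume preorder in order;
for each root, split the current inorder slice at that value into
left-subtree inorder and right-subtree inorder, then recurse.
Recursive splits:
  root=10; inorder splits into left=[3], right=[11, 15, 16, 26]
  root=3; inorder splits into left=[], right=[]
  root=26; inorder splits into left=[11, 15, 16], right=[]
  root=11; inorder splits into left=[], right=[15, 16]
  root=15; inorder splits into left=[], right=[16]
  root=16; inorder splits into left=[], right=[]
Reconstructed level-order: [10, 3, 26, 11, 15, 16]


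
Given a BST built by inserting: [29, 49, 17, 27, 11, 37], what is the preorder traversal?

Tree insertion order: [29, 49, 17, 27, 11, 37]
Tree (level-order array): [29, 17, 49, 11, 27, 37]
Preorder traversal: [29, 17, 11, 27, 49, 37]


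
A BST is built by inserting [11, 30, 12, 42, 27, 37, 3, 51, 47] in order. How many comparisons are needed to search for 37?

Search path for 37: 11 -> 30 -> 42 -> 37
Found: True
Comparisons: 4


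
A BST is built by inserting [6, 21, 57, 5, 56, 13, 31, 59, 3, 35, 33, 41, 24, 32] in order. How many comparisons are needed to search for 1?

Search path for 1: 6 -> 5 -> 3
Found: False
Comparisons: 3


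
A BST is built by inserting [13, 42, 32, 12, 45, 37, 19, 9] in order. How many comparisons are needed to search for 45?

Search path for 45: 13 -> 42 -> 45
Found: True
Comparisons: 3


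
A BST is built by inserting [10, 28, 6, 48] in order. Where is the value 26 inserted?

Starting tree (level order): [10, 6, 28, None, None, None, 48]
Insertion path: 10 -> 28
Result: insert 26 as left child of 28
Final tree (level order): [10, 6, 28, None, None, 26, 48]


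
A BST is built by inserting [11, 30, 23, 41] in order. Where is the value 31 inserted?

Starting tree (level order): [11, None, 30, 23, 41]
Insertion path: 11 -> 30 -> 41
Result: insert 31 as left child of 41
Final tree (level order): [11, None, 30, 23, 41, None, None, 31]


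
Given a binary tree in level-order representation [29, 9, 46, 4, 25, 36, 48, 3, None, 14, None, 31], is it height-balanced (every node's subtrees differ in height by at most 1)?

Tree (level-order array): [29, 9, 46, 4, 25, 36, 48, 3, None, 14, None, 31]
Definition: a tree is height-balanced if, at every node, |h(left) - h(right)| <= 1 (empty subtree has height -1).
Bottom-up per-node check:
  node 3: h_left=-1, h_right=-1, diff=0 [OK], height=0
  node 4: h_left=0, h_right=-1, diff=1 [OK], height=1
  node 14: h_left=-1, h_right=-1, diff=0 [OK], height=0
  node 25: h_left=0, h_right=-1, diff=1 [OK], height=1
  node 9: h_left=1, h_right=1, diff=0 [OK], height=2
  node 31: h_left=-1, h_right=-1, diff=0 [OK], height=0
  node 36: h_left=0, h_right=-1, diff=1 [OK], height=1
  node 48: h_left=-1, h_right=-1, diff=0 [OK], height=0
  node 46: h_left=1, h_right=0, diff=1 [OK], height=2
  node 29: h_left=2, h_right=2, diff=0 [OK], height=3
All nodes satisfy the balance condition.
Result: Balanced


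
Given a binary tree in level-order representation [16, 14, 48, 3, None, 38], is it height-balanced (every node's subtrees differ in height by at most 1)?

Tree (level-order array): [16, 14, 48, 3, None, 38]
Definition: a tree is height-balanced if, at every node, |h(left) - h(right)| <= 1 (empty subtree has height -1).
Bottom-up per-node check:
  node 3: h_left=-1, h_right=-1, diff=0 [OK], height=0
  node 14: h_left=0, h_right=-1, diff=1 [OK], height=1
  node 38: h_left=-1, h_right=-1, diff=0 [OK], height=0
  node 48: h_left=0, h_right=-1, diff=1 [OK], height=1
  node 16: h_left=1, h_right=1, diff=0 [OK], height=2
All nodes satisfy the balance condition.
Result: Balanced


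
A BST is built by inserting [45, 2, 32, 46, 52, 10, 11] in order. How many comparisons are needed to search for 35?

Search path for 35: 45 -> 2 -> 32
Found: False
Comparisons: 3


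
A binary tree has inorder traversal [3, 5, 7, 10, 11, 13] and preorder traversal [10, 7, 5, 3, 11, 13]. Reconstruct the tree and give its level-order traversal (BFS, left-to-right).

Inorder:  [3, 5, 7, 10, 11, 13]
Preorder: [10, 7, 5, 3, 11, 13]
Algorithm: preorder visits root first, so consume preorder in order;
for each root, split the current inorder slice at that value into
left-subtree inorder and right-subtree inorder, then recurse.
Recursive splits:
  root=10; inorder splits into left=[3, 5, 7], right=[11, 13]
  root=7; inorder splits into left=[3, 5], right=[]
  root=5; inorder splits into left=[3], right=[]
  root=3; inorder splits into left=[], right=[]
  root=11; inorder splits into left=[], right=[13]
  root=13; inorder splits into left=[], right=[]
Reconstructed level-order: [10, 7, 11, 5, 13, 3]


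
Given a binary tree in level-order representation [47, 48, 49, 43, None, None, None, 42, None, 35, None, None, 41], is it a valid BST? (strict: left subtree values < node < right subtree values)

Level-order array: [47, 48, 49, 43, None, None, None, 42, None, 35, None, None, 41]
Validate using subtree bounds (lo, hi): at each node, require lo < value < hi,
then recurse left with hi=value and right with lo=value.
Preorder trace (stopping at first violation):
  at node 47 with bounds (-inf, +inf): OK
  at node 48 with bounds (-inf, 47): VIOLATION
Node 48 violates its bound: not (-inf < 48 < 47).
Result: Not a valid BST


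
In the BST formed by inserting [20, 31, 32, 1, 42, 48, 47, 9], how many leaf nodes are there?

Tree built from: [20, 31, 32, 1, 42, 48, 47, 9]
Tree (level-order array): [20, 1, 31, None, 9, None, 32, None, None, None, 42, None, 48, 47]
Rule: A leaf has 0 children.
Per-node child counts:
  node 20: 2 child(ren)
  node 1: 1 child(ren)
  node 9: 0 child(ren)
  node 31: 1 child(ren)
  node 32: 1 child(ren)
  node 42: 1 child(ren)
  node 48: 1 child(ren)
  node 47: 0 child(ren)
Matching nodes: [9, 47]
Count of leaf nodes: 2


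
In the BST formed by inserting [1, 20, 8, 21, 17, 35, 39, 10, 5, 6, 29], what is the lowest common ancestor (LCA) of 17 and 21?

Tree insertion order: [1, 20, 8, 21, 17, 35, 39, 10, 5, 6, 29]
Tree (level-order array): [1, None, 20, 8, 21, 5, 17, None, 35, None, 6, 10, None, 29, 39]
In a BST, the LCA of p=17, q=21 is the first node v on the
root-to-leaf path with p <= v <= q (go left if both < v, right if both > v).
Walk from root:
  at 1: both 17 and 21 > 1, go right
  at 20: 17 <= 20 <= 21, this is the LCA
LCA = 20


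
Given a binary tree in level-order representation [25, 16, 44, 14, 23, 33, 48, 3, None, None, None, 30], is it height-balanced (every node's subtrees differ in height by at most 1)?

Tree (level-order array): [25, 16, 44, 14, 23, 33, 48, 3, None, None, None, 30]
Definition: a tree is height-balanced if, at every node, |h(left) - h(right)| <= 1 (empty subtree has height -1).
Bottom-up per-node check:
  node 3: h_left=-1, h_right=-1, diff=0 [OK], height=0
  node 14: h_left=0, h_right=-1, diff=1 [OK], height=1
  node 23: h_left=-1, h_right=-1, diff=0 [OK], height=0
  node 16: h_left=1, h_right=0, diff=1 [OK], height=2
  node 30: h_left=-1, h_right=-1, diff=0 [OK], height=0
  node 33: h_left=0, h_right=-1, diff=1 [OK], height=1
  node 48: h_left=-1, h_right=-1, diff=0 [OK], height=0
  node 44: h_left=1, h_right=0, diff=1 [OK], height=2
  node 25: h_left=2, h_right=2, diff=0 [OK], height=3
All nodes satisfy the balance condition.
Result: Balanced


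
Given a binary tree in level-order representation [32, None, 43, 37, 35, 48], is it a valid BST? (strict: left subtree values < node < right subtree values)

Level-order array: [32, None, 43, 37, 35, 48]
Validate using subtree bounds (lo, hi): at each node, require lo < value < hi,
then recurse left with hi=value and right with lo=value.
Preorder trace (stopping at first violation):
  at node 32 with bounds (-inf, +inf): OK
  at node 43 with bounds (32, +inf): OK
  at node 37 with bounds (32, 43): OK
  at node 48 with bounds (32, 37): VIOLATION
Node 48 violates its bound: not (32 < 48 < 37).
Result: Not a valid BST


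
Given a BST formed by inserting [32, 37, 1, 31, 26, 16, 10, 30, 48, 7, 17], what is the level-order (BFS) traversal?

Tree insertion order: [32, 37, 1, 31, 26, 16, 10, 30, 48, 7, 17]
Tree (level-order array): [32, 1, 37, None, 31, None, 48, 26, None, None, None, 16, 30, 10, 17, None, None, 7]
BFS from the root, enqueuing left then right child of each popped node:
  queue [32] -> pop 32, enqueue [1, 37], visited so far: [32]
  queue [1, 37] -> pop 1, enqueue [31], visited so far: [32, 1]
  queue [37, 31] -> pop 37, enqueue [48], visited so far: [32, 1, 37]
  queue [31, 48] -> pop 31, enqueue [26], visited so far: [32, 1, 37, 31]
  queue [48, 26] -> pop 48, enqueue [none], visited so far: [32, 1, 37, 31, 48]
  queue [26] -> pop 26, enqueue [16, 30], visited so far: [32, 1, 37, 31, 48, 26]
  queue [16, 30] -> pop 16, enqueue [10, 17], visited so far: [32, 1, 37, 31, 48, 26, 16]
  queue [30, 10, 17] -> pop 30, enqueue [none], visited so far: [32, 1, 37, 31, 48, 26, 16, 30]
  queue [10, 17] -> pop 10, enqueue [7], visited so far: [32, 1, 37, 31, 48, 26, 16, 30, 10]
  queue [17, 7] -> pop 17, enqueue [none], visited so far: [32, 1, 37, 31, 48, 26, 16, 30, 10, 17]
  queue [7] -> pop 7, enqueue [none], visited so far: [32, 1, 37, 31, 48, 26, 16, 30, 10, 17, 7]
Result: [32, 1, 37, 31, 48, 26, 16, 30, 10, 17, 7]


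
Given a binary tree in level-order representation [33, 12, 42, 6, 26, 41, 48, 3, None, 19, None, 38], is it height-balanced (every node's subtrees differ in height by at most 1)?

Tree (level-order array): [33, 12, 42, 6, 26, 41, 48, 3, None, 19, None, 38]
Definition: a tree is height-balanced if, at every node, |h(left) - h(right)| <= 1 (empty subtree has height -1).
Bottom-up per-node check:
  node 3: h_left=-1, h_right=-1, diff=0 [OK], height=0
  node 6: h_left=0, h_right=-1, diff=1 [OK], height=1
  node 19: h_left=-1, h_right=-1, diff=0 [OK], height=0
  node 26: h_left=0, h_right=-1, diff=1 [OK], height=1
  node 12: h_left=1, h_right=1, diff=0 [OK], height=2
  node 38: h_left=-1, h_right=-1, diff=0 [OK], height=0
  node 41: h_left=0, h_right=-1, diff=1 [OK], height=1
  node 48: h_left=-1, h_right=-1, diff=0 [OK], height=0
  node 42: h_left=1, h_right=0, diff=1 [OK], height=2
  node 33: h_left=2, h_right=2, diff=0 [OK], height=3
All nodes satisfy the balance condition.
Result: Balanced


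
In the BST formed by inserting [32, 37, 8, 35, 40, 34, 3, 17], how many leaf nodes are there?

Tree built from: [32, 37, 8, 35, 40, 34, 3, 17]
Tree (level-order array): [32, 8, 37, 3, 17, 35, 40, None, None, None, None, 34]
Rule: A leaf has 0 children.
Per-node child counts:
  node 32: 2 child(ren)
  node 8: 2 child(ren)
  node 3: 0 child(ren)
  node 17: 0 child(ren)
  node 37: 2 child(ren)
  node 35: 1 child(ren)
  node 34: 0 child(ren)
  node 40: 0 child(ren)
Matching nodes: [3, 17, 34, 40]
Count of leaf nodes: 4


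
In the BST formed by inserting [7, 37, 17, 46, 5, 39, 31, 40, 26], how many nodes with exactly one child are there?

Tree built from: [7, 37, 17, 46, 5, 39, 31, 40, 26]
Tree (level-order array): [7, 5, 37, None, None, 17, 46, None, 31, 39, None, 26, None, None, 40]
Rule: These are nodes with exactly 1 non-null child.
Per-node child counts:
  node 7: 2 child(ren)
  node 5: 0 child(ren)
  node 37: 2 child(ren)
  node 17: 1 child(ren)
  node 31: 1 child(ren)
  node 26: 0 child(ren)
  node 46: 1 child(ren)
  node 39: 1 child(ren)
  node 40: 0 child(ren)
Matching nodes: [17, 31, 46, 39]
Count of nodes with exactly one child: 4


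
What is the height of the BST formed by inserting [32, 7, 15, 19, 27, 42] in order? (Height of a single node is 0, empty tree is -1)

Insertion order: [32, 7, 15, 19, 27, 42]
Tree (level-order array): [32, 7, 42, None, 15, None, None, None, 19, None, 27]
Compute height bottom-up (empty subtree = -1):
  height(27) = 1 + max(-1, -1) = 0
  height(19) = 1 + max(-1, 0) = 1
  height(15) = 1 + max(-1, 1) = 2
  height(7) = 1 + max(-1, 2) = 3
  height(42) = 1 + max(-1, -1) = 0
  height(32) = 1 + max(3, 0) = 4
Height = 4


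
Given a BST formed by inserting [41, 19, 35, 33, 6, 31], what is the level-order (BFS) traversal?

Tree insertion order: [41, 19, 35, 33, 6, 31]
Tree (level-order array): [41, 19, None, 6, 35, None, None, 33, None, 31]
BFS from the root, enqueuing left then right child of each popped node:
  queue [41] -> pop 41, enqueue [19], visited so far: [41]
  queue [19] -> pop 19, enqueue [6, 35], visited so far: [41, 19]
  queue [6, 35] -> pop 6, enqueue [none], visited so far: [41, 19, 6]
  queue [35] -> pop 35, enqueue [33], visited so far: [41, 19, 6, 35]
  queue [33] -> pop 33, enqueue [31], visited so far: [41, 19, 6, 35, 33]
  queue [31] -> pop 31, enqueue [none], visited so far: [41, 19, 6, 35, 33, 31]
Result: [41, 19, 6, 35, 33, 31]


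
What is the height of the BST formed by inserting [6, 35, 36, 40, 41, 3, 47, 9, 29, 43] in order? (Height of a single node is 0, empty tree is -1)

Insertion order: [6, 35, 36, 40, 41, 3, 47, 9, 29, 43]
Tree (level-order array): [6, 3, 35, None, None, 9, 36, None, 29, None, 40, None, None, None, 41, None, 47, 43]
Compute height bottom-up (empty subtree = -1):
  height(3) = 1 + max(-1, -1) = 0
  height(29) = 1 + max(-1, -1) = 0
  height(9) = 1 + max(-1, 0) = 1
  height(43) = 1 + max(-1, -1) = 0
  height(47) = 1 + max(0, -1) = 1
  height(41) = 1 + max(-1, 1) = 2
  height(40) = 1 + max(-1, 2) = 3
  height(36) = 1 + max(-1, 3) = 4
  height(35) = 1 + max(1, 4) = 5
  height(6) = 1 + max(0, 5) = 6
Height = 6


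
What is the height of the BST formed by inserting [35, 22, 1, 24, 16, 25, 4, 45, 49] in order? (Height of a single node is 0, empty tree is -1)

Insertion order: [35, 22, 1, 24, 16, 25, 4, 45, 49]
Tree (level-order array): [35, 22, 45, 1, 24, None, 49, None, 16, None, 25, None, None, 4]
Compute height bottom-up (empty subtree = -1):
  height(4) = 1 + max(-1, -1) = 0
  height(16) = 1 + max(0, -1) = 1
  height(1) = 1 + max(-1, 1) = 2
  height(25) = 1 + max(-1, -1) = 0
  height(24) = 1 + max(-1, 0) = 1
  height(22) = 1 + max(2, 1) = 3
  height(49) = 1 + max(-1, -1) = 0
  height(45) = 1 + max(-1, 0) = 1
  height(35) = 1 + max(3, 1) = 4
Height = 4


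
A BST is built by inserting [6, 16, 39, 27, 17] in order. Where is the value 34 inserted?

Starting tree (level order): [6, None, 16, None, 39, 27, None, 17]
Insertion path: 6 -> 16 -> 39 -> 27
Result: insert 34 as right child of 27
Final tree (level order): [6, None, 16, None, 39, 27, None, 17, 34]


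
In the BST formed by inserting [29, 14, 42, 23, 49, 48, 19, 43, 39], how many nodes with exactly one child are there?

Tree built from: [29, 14, 42, 23, 49, 48, 19, 43, 39]
Tree (level-order array): [29, 14, 42, None, 23, 39, 49, 19, None, None, None, 48, None, None, None, 43]
Rule: These are nodes with exactly 1 non-null child.
Per-node child counts:
  node 29: 2 child(ren)
  node 14: 1 child(ren)
  node 23: 1 child(ren)
  node 19: 0 child(ren)
  node 42: 2 child(ren)
  node 39: 0 child(ren)
  node 49: 1 child(ren)
  node 48: 1 child(ren)
  node 43: 0 child(ren)
Matching nodes: [14, 23, 49, 48]
Count of nodes with exactly one child: 4


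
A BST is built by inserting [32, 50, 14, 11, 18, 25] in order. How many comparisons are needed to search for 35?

Search path for 35: 32 -> 50
Found: False
Comparisons: 2


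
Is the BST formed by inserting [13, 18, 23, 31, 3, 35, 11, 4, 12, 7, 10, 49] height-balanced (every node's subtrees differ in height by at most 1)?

Tree (level-order array): [13, 3, 18, None, 11, None, 23, 4, 12, None, 31, None, 7, None, None, None, 35, None, 10, None, 49]
Definition: a tree is height-balanced if, at every node, |h(left) - h(right)| <= 1 (empty subtree has height -1).
Bottom-up per-node check:
  node 10: h_left=-1, h_right=-1, diff=0 [OK], height=0
  node 7: h_left=-1, h_right=0, diff=1 [OK], height=1
  node 4: h_left=-1, h_right=1, diff=2 [FAIL (|-1-1|=2 > 1)], height=2
  node 12: h_left=-1, h_right=-1, diff=0 [OK], height=0
  node 11: h_left=2, h_right=0, diff=2 [FAIL (|2-0|=2 > 1)], height=3
  node 3: h_left=-1, h_right=3, diff=4 [FAIL (|-1-3|=4 > 1)], height=4
  node 49: h_left=-1, h_right=-1, diff=0 [OK], height=0
  node 35: h_left=-1, h_right=0, diff=1 [OK], height=1
  node 31: h_left=-1, h_right=1, diff=2 [FAIL (|-1-1|=2 > 1)], height=2
  node 23: h_left=-1, h_right=2, diff=3 [FAIL (|-1-2|=3 > 1)], height=3
  node 18: h_left=-1, h_right=3, diff=4 [FAIL (|-1-3|=4 > 1)], height=4
  node 13: h_left=4, h_right=4, diff=0 [OK], height=5
Node 4 violates the condition: |-1 - 1| = 2 > 1.
Result: Not balanced


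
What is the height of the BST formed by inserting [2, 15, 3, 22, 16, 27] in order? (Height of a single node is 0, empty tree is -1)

Insertion order: [2, 15, 3, 22, 16, 27]
Tree (level-order array): [2, None, 15, 3, 22, None, None, 16, 27]
Compute height bottom-up (empty subtree = -1):
  height(3) = 1 + max(-1, -1) = 0
  height(16) = 1 + max(-1, -1) = 0
  height(27) = 1 + max(-1, -1) = 0
  height(22) = 1 + max(0, 0) = 1
  height(15) = 1 + max(0, 1) = 2
  height(2) = 1 + max(-1, 2) = 3
Height = 3


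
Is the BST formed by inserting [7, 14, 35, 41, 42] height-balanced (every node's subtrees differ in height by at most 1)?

Tree (level-order array): [7, None, 14, None, 35, None, 41, None, 42]
Definition: a tree is height-balanced if, at every node, |h(left) - h(right)| <= 1 (empty subtree has height -1).
Bottom-up per-node check:
  node 42: h_left=-1, h_right=-1, diff=0 [OK], height=0
  node 41: h_left=-1, h_right=0, diff=1 [OK], height=1
  node 35: h_left=-1, h_right=1, diff=2 [FAIL (|-1-1|=2 > 1)], height=2
  node 14: h_left=-1, h_right=2, diff=3 [FAIL (|-1-2|=3 > 1)], height=3
  node 7: h_left=-1, h_right=3, diff=4 [FAIL (|-1-3|=4 > 1)], height=4
Node 35 violates the condition: |-1 - 1| = 2 > 1.
Result: Not balanced


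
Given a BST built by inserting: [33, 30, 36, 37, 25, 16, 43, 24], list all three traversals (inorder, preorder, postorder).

Tree insertion order: [33, 30, 36, 37, 25, 16, 43, 24]
Tree (level-order array): [33, 30, 36, 25, None, None, 37, 16, None, None, 43, None, 24]
Inorder (L, root, R): [16, 24, 25, 30, 33, 36, 37, 43]
Preorder (root, L, R): [33, 30, 25, 16, 24, 36, 37, 43]
Postorder (L, R, root): [24, 16, 25, 30, 43, 37, 36, 33]


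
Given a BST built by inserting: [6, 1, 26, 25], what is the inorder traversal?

Tree insertion order: [6, 1, 26, 25]
Tree (level-order array): [6, 1, 26, None, None, 25]
Inorder traversal: [1, 6, 25, 26]


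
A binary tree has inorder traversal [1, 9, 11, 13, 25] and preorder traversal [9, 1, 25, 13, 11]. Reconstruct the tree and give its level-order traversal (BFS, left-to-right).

Inorder:  [1, 9, 11, 13, 25]
Preorder: [9, 1, 25, 13, 11]
Algorithm: preorder visits root first, so consume preorder in order;
for each root, split the current inorder slice at that value into
left-subtree inorder and right-subtree inorder, then recurse.
Recursive splits:
  root=9; inorder splits into left=[1], right=[11, 13, 25]
  root=1; inorder splits into left=[], right=[]
  root=25; inorder splits into left=[11, 13], right=[]
  root=13; inorder splits into left=[11], right=[]
  root=11; inorder splits into left=[], right=[]
Reconstructed level-order: [9, 1, 25, 13, 11]


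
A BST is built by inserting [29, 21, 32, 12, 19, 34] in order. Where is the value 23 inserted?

Starting tree (level order): [29, 21, 32, 12, None, None, 34, None, 19]
Insertion path: 29 -> 21
Result: insert 23 as right child of 21
Final tree (level order): [29, 21, 32, 12, 23, None, 34, None, 19]


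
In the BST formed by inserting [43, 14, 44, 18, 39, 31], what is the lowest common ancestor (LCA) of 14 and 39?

Tree insertion order: [43, 14, 44, 18, 39, 31]
Tree (level-order array): [43, 14, 44, None, 18, None, None, None, 39, 31]
In a BST, the LCA of p=14, q=39 is the first node v on the
root-to-leaf path with p <= v <= q (go left if both < v, right if both > v).
Walk from root:
  at 43: both 14 and 39 < 43, go left
  at 14: 14 <= 14 <= 39, this is the LCA
LCA = 14


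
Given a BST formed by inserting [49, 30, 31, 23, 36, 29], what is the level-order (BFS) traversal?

Tree insertion order: [49, 30, 31, 23, 36, 29]
Tree (level-order array): [49, 30, None, 23, 31, None, 29, None, 36]
BFS from the root, enqueuing left then right child of each popped node:
  queue [49] -> pop 49, enqueue [30], visited so far: [49]
  queue [30] -> pop 30, enqueue [23, 31], visited so far: [49, 30]
  queue [23, 31] -> pop 23, enqueue [29], visited so far: [49, 30, 23]
  queue [31, 29] -> pop 31, enqueue [36], visited so far: [49, 30, 23, 31]
  queue [29, 36] -> pop 29, enqueue [none], visited so far: [49, 30, 23, 31, 29]
  queue [36] -> pop 36, enqueue [none], visited so far: [49, 30, 23, 31, 29, 36]
Result: [49, 30, 23, 31, 29, 36]


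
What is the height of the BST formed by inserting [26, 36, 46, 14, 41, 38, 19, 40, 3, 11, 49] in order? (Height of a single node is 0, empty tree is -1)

Insertion order: [26, 36, 46, 14, 41, 38, 19, 40, 3, 11, 49]
Tree (level-order array): [26, 14, 36, 3, 19, None, 46, None, 11, None, None, 41, 49, None, None, 38, None, None, None, None, 40]
Compute height bottom-up (empty subtree = -1):
  height(11) = 1 + max(-1, -1) = 0
  height(3) = 1 + max(-1, 0) = 1
  height(19) = 1 + max(-1, -1) = 0
  height(14) = 1 + max(1, 0) = 2
  height(40) = 1 + max(-1, -1) = 0
  height(38) = 1 + max(-1, 0) = 1
  height(41) = 1 + max(1, -1) = 2
  height(49) = 1 + max(-1, -1) = 0
  height(46) = 1 + max(2, 0) = 3
  height(36) = 1 + max(-1, 3) = 4
  height(26) = 1 + max(2, 4) = 5
Height = 5


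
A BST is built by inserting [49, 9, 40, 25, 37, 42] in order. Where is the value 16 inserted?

Starting tree (level order): [49, 9, None, None, 40, 25, 42, None, 37]
Insertion path: 49 -> 9 -> 40 -> 25
Result: insert 16 as left child of 25
Final tree (level order): [49, 9, None, None, 40, 25, 42, 16, 37]


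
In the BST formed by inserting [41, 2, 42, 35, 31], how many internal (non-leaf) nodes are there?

Tree built from: [41, 2, 42, 35, 31]
Tree (level-order array): [41, 2, 42, None, 35, None, None, 31]
Rule: An internal node has at least one child.
Per-node child counts:
  node 41: 2 child(ren)
  node 2: 1 child(ren)
  node 35: 1 child(ren)
  node 31: 0 child(ren)
  node 42: 0 child(ren)
Matching nodes: [41, 2, 35]
Count of internal (non-leaf) nodes: 3


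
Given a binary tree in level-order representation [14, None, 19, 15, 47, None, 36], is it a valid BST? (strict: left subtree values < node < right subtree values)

Level-order array: [14, None, 19, 15, 47, None, 36]
Validate using subtree bounds (lo, hi): at each node, require lo < value < hi,
then recurse left with hi=value and right with lo=value.
Preorder trace (stopping at first violation):
  at node 14 with bounds (-inf, +inf): OK
  at node 19 with bounds (14, +inf): OK
  at node 15 with bounds (14, 19): OK
  at node 36 with bounds (15, 19): VIOLATION
Node 36 violates its bound: not (15 < 36 < 19).
Result: Not a valid BST


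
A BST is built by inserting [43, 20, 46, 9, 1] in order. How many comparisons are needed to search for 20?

Search path for 20: 43 -> 20
Found: True
Comparisons: 2


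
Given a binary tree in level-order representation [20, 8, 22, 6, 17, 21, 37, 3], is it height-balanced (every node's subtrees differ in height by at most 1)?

Tree (level-order array): [20, 8, 22, 6, 17, 21, 37, 3]
Definition: a tree is height-balanced if, at every node, |h(left) - h(right)| <= 1 (empty subtree has height -1).
Bottom-up per-node check:
  node 3: h_left=-1, h_right=-1, diff=0 [OK], height=0
  node 6: h_left=0, h_right=-1, diff=1 [OK], height=1
  node 17: h_left=-1, h_right=-1, diff=0 [OK], height=0
  node 8: h_left=1, h_right=0, diff=1 [OK], height=2
  node 21: h_left=-1, h_right=-1, diff=0 [OK], height=0
  node 37: h_left=-1, h_right=-1, diff=0 [OK], height=0
  node 22: h_left=0, h_right=0, diff=0 [OK], height=1
  node 20: h_left=2, h_right=1, diff=1 [OK], height=3
All nodes satisfy the balance condition.
Result: Balanced


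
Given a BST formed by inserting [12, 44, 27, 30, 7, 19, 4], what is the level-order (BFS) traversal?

Tree insertion order: [12, 44, 27, 30, 7, 19, 4]
Tree (level-order array): [12, 7, 44, 4, None, 27, None, None, None, 19, 30]
BFS from the root, enqueuing left then right child of each popped node:
  queue [12] -> pop 12, enqueue [7, 44], visited so far: [12]
  queue [7, 44] -> pop 7, enqueue [4], visited so far: [12, 7]
  queue [44, 4] -> pop 44, enqueue [27], visited so far: [12, 7, 44]
  queue [4, 27] -> pop 4, enqueue [none], visited so far: [12, 7, 44, 4]
  queue [27] -> pop 27, enqueue [19, 30], visited so far: [12, 7, 44, 4, 27]
  queue [19, 30] -> pop 19, enqueue [none], visited so far: [12, 7, 44, 4, 27, 19]
  queue [30] -> pop 30, enqueue [none], visited so far: [12, 7, 44, 4, 27, 19, 30]
Result: [12, 7, 44, 4, 27, 19, 30]
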